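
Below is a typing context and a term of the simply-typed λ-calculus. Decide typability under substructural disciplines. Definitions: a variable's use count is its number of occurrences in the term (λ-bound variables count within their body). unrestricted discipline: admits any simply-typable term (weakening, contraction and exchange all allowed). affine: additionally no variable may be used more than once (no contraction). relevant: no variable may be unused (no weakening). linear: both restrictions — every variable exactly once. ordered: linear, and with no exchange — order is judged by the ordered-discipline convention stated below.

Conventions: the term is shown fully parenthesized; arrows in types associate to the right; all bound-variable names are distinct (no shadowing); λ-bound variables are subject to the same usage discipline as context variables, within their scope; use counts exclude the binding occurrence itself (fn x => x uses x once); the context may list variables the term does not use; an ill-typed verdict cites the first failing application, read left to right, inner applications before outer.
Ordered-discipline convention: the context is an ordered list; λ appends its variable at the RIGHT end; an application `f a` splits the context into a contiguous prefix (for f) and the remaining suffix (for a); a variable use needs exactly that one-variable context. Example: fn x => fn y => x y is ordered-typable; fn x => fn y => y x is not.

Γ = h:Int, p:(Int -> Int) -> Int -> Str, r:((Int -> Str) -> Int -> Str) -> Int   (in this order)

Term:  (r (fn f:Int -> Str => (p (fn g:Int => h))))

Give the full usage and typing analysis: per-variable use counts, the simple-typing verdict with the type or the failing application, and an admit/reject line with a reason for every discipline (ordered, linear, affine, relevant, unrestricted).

variable uses: h ×1, p ×1, r ×1, f [bound] ×0, g [bound] ×0
left-to-right use order: r, p, h
typing: ✓ — Int
ordered: ✗ — needs weakening: f, g unused
linear: ✗ — needs weakening: f, g unused
affine: ✓ — none of h, p, r, f, g used more than once
relevant: ✗ — needs weakening: f, g unused
unrestricted: ✓ — type-checks (Int) and nothing is barred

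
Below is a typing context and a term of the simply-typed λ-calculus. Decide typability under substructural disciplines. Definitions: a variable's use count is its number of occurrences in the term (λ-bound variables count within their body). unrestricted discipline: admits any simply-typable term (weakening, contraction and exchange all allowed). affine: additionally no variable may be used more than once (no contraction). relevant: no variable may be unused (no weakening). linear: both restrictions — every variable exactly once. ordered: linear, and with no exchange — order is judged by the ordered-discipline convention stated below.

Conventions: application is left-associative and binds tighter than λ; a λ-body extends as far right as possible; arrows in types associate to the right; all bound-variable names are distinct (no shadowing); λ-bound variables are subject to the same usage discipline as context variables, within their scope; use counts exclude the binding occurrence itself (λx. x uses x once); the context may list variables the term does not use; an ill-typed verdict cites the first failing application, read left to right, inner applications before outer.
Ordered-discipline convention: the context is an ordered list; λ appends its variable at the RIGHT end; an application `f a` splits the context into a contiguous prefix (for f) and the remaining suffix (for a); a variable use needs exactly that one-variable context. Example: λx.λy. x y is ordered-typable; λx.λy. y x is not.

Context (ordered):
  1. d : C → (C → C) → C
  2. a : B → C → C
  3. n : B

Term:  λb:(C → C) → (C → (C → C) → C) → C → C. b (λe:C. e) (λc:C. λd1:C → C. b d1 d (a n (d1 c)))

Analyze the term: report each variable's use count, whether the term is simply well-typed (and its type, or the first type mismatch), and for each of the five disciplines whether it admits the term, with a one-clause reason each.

usage: d ×1; a ×1; n ×1; b (λ-bound) ×2; e (λ-bound) ×1; c (λ-bound) ×1; d1 (λ-bound) ×2
uses in reading order: b, e, b, d1, d, a, n, d1, c
typing: ✓ — ((C → C) → (C → (C → C) → C) → C → C) → C → C
ordered: ✗ — needs contraction — b ×2, d1 ×2
linear: ✗ — needs contraction — b ×2, d1 ×2
affine: ✗ — needs contraction — b ×2, d1 ×2
relevant: ✓ — d, a, n, b, e, c, d1: all used, weakening unneeded
unrestricted: ✓ — typability at ((C → C) → (C → (C → C) → C) → C → C) → C → C is all that's needed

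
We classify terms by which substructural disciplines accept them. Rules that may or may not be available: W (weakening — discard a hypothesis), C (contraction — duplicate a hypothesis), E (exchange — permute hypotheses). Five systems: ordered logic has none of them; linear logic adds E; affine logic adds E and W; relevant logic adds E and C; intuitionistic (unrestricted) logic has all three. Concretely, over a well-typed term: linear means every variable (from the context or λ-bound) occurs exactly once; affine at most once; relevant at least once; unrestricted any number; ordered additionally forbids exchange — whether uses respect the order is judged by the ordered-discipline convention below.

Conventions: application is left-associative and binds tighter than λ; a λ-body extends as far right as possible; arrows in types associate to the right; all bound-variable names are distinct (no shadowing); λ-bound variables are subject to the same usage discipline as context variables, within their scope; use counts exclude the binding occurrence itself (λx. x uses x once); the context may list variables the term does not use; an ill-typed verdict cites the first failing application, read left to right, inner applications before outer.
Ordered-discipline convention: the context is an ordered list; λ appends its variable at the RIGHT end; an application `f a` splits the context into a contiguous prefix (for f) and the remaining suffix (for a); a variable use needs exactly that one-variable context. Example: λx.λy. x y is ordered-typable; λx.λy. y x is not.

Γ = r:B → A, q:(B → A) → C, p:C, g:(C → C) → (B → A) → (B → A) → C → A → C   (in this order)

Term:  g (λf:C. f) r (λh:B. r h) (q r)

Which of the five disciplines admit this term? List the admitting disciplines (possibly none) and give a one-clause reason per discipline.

admitted in: unrestricted
counts: r: 3×, q: 1×, p: 0×, g: 1×, f (bound): 1×, h (bound): 1×
order of uses: g, f, r, r, h, q, r
typing: ✓ — A → C
ordered ✗ (r ×3 used more than once (contraction); unused: p — weakening required)
linear ✗ (r ×3 used more than once (contraction); unused: p — weakening required)
affine ✗ (r ×3 used more than once (contraction))
relevant ✗ (unused: p — weakening required)
unrestricted ✓ (type-checks (A → C) and nothing is barred)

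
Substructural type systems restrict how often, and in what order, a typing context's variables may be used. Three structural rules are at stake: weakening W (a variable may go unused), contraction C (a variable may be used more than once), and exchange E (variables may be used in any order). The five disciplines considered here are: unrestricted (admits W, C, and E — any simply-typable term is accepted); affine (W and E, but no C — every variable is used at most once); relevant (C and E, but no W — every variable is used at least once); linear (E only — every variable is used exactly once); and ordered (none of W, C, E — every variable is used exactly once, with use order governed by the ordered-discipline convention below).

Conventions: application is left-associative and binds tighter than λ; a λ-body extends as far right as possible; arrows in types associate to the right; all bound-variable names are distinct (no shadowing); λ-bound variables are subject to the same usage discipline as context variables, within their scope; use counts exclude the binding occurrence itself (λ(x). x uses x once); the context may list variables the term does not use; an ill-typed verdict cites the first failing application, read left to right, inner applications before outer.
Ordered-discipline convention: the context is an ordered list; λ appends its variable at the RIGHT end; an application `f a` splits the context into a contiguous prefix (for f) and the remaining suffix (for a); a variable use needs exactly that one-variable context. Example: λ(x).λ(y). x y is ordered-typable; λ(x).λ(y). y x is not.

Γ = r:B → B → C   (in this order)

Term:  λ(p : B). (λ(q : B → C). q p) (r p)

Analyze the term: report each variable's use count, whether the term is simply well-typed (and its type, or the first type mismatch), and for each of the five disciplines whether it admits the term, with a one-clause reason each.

variable uses: r ×1, p (bound) ×2, q (bound) ×1
order of uses: q, p, r, p
typing: the term checks, with type B → C
ordered: ✗, repeated use of p ×2
linear: ✗, repeated use of p ×2
affine: ✗, repeated use of p ×2
relevant: ✓, at least one use each (r, p, q)
unrestricted: ✓, type-checks (B → C) and nothing is barred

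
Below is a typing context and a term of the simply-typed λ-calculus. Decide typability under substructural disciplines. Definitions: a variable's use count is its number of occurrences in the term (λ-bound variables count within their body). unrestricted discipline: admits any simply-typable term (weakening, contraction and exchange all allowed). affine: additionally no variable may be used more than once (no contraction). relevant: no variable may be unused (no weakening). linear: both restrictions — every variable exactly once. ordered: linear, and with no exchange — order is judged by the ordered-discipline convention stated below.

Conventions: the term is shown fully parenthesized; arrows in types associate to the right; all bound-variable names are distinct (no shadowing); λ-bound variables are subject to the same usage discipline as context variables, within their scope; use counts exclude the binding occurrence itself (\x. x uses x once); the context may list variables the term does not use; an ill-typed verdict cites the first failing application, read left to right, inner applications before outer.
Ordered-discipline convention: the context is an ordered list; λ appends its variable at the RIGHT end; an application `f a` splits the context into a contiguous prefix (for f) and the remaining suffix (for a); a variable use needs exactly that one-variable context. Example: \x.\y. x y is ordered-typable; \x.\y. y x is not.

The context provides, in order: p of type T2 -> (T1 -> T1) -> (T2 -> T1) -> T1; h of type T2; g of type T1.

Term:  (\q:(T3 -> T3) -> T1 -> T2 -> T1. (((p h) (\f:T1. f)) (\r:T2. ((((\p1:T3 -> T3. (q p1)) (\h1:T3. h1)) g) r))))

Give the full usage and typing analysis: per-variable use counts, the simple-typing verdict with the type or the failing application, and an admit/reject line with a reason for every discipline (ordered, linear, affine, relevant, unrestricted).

variable uses: p: 1; h: 1; g: 1; q (bound): 1; f (bound): 1; r (bound): 1; p1 (bound): 1; h1 (bound): 1
order of uses: p, h, f, q, p1, h1, g, r
typing: well-typed — term : ((T3 -> T3) -> T1 -> T2 -> T1) -> T1
ordered ✗ (no ordered split (uses run p, h, f, q, p1, h1, g, r))
linear ✓ (exactly-once usage across p, h, g, q, f, r, p1, h1)
affine ✓ (p, h, g, q, f, r, p1, h1: no repeats, contraction unneeded)
relevant ✓ (at least one use each (p, h, g, q, f, r, p1, h1))
unrestricted ✓ (type-checks (((T3 -> T3) -> T1 -> T2 -> T1) -> T1) and nothing is barred)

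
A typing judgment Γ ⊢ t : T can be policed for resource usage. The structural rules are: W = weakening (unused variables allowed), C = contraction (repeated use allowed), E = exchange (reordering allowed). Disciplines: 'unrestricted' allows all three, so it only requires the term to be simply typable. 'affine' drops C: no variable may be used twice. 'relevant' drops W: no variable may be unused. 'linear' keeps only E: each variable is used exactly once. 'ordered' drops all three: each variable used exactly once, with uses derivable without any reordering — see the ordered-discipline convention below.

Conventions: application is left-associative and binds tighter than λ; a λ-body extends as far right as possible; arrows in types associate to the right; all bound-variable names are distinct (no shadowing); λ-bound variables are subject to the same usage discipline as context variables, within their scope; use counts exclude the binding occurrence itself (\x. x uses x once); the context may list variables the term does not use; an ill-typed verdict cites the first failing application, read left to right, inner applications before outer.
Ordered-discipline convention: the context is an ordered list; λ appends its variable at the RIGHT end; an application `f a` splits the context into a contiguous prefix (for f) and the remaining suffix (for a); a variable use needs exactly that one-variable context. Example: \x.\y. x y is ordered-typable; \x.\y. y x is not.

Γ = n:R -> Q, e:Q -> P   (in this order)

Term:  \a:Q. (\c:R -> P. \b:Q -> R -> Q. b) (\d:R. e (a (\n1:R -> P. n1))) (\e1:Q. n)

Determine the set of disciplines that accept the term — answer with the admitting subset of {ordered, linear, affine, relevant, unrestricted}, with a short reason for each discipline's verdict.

admitting disciplines: none
use counts: n: 1; e: 1; a (λ-bound): 1; c (λ-bound): 0; b (λ-bound): 1; d (λ-bound): 0; n1 (λ-bound): 1; e1 (λ-bound): 0
uses in reading order: b, e, a, n1, n
typing: ill-typed: applying a non-function (Q)
ordered ✗ (a type mismatch blocks all five)
linear ✗ (the type mismatch rejects it)
affine ✗ (not simply typable)
relevant ✗ (fails simple typing)
unrestricted ✗ (a type mismatch blocks all five)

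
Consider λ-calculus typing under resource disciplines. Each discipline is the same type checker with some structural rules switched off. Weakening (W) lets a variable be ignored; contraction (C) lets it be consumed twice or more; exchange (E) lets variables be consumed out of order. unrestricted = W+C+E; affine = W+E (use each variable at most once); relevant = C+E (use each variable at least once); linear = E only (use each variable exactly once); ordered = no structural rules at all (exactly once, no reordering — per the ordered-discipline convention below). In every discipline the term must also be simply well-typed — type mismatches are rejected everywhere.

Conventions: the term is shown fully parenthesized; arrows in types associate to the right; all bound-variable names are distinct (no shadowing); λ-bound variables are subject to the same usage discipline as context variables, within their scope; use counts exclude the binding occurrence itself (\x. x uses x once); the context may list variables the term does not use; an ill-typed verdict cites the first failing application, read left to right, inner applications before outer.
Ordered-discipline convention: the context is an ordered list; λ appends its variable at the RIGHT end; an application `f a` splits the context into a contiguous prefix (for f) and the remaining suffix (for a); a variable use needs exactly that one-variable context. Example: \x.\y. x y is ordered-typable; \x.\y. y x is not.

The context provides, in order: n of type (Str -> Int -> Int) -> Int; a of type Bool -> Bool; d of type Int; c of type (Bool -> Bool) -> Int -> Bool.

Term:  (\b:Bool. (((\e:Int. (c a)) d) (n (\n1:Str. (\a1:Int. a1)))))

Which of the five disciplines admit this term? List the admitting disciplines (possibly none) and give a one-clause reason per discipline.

admitted by: affine, unrestricted
variable uses: n: 1×; a: 1×; d: 1×; c: 1×; b (bound): 0×; e (bound): 0×; n1 (bound): 0×; a1 (bound): 1×
order of uses: c, a, d, n, a1
typing: the term checks, with type Bool -> Bool
ordered: ✗ — b, e, n1 never used (weakening)
linear: ✗ — b, e, n1 never used (weakening)
affine: ✓ — no duplicate uses among n, a, d, c, b, e, n1, a1
relevant: ✗ — b, e, n1 never used (weakening)
unrestricted: ✓ — simply typable at Bool -> Bool; W, C, E all held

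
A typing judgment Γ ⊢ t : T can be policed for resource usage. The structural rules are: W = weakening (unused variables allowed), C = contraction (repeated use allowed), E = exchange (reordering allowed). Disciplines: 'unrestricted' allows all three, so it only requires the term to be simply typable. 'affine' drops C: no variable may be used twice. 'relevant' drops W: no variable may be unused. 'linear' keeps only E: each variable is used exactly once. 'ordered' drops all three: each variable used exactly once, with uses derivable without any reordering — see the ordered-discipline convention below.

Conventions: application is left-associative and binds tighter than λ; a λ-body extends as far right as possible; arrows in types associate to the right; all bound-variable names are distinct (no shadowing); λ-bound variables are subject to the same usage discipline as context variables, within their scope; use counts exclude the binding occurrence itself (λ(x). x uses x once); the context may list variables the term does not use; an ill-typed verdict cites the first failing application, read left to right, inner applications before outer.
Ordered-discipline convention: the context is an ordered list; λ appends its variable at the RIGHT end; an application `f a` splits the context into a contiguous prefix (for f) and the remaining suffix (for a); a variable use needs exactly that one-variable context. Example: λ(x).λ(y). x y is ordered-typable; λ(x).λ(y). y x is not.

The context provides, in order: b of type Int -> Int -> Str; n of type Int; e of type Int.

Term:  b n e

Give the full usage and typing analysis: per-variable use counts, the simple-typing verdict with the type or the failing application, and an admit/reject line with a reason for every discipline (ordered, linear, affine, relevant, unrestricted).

counts: b: 1, n: 1, e: 1
use order (left to right): b, n, e
typing: the term checks, with type Str
ordered ✓ (single-use (b, n, e), ordered derivation ok)
linear ✓ (b, n, e: one use apiece)
affine ✓ (b, n, e: no repeats, contraction unneeded)
relevant ✓ (b, n, e: all used, weakening unneeded)
unrestricted ✓ (well-typed at Str; no restrictions here)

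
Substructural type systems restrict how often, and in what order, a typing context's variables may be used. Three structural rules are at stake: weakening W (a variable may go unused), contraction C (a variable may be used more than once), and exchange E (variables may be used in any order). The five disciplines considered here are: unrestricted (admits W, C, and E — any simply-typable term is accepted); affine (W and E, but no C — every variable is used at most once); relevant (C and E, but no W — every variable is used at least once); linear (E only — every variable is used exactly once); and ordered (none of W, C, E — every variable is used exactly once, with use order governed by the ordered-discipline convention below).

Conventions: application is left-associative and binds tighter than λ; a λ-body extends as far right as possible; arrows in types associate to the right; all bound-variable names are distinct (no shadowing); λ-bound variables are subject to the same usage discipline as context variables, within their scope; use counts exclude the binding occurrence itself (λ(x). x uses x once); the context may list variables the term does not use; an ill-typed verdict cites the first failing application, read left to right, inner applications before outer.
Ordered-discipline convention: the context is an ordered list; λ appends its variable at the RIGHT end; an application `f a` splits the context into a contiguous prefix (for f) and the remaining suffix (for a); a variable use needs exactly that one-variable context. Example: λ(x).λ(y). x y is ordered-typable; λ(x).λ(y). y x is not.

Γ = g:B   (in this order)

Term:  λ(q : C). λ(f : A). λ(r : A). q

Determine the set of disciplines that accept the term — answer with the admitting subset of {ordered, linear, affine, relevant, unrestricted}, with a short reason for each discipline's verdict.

admitted in: affine, unrestricted
usage: g: 0; q (λ-bound): 1; f (λ-bound): 0; r (λ-bound): 0
use order (left to right): q
typing: well-typed at C → A → A → C
ordered: ✗ — needs weakening: g, f, r unused
linear: ✗ — needs weakening: g, f, r unused
affine: ✓ — g, q, f, r: no repeats, contraction unneeded
relevant: ✗ — needs weakening: g, f, r unused
unrestricted: ✓ — simply typable at C → A → A → C; W, C, E all held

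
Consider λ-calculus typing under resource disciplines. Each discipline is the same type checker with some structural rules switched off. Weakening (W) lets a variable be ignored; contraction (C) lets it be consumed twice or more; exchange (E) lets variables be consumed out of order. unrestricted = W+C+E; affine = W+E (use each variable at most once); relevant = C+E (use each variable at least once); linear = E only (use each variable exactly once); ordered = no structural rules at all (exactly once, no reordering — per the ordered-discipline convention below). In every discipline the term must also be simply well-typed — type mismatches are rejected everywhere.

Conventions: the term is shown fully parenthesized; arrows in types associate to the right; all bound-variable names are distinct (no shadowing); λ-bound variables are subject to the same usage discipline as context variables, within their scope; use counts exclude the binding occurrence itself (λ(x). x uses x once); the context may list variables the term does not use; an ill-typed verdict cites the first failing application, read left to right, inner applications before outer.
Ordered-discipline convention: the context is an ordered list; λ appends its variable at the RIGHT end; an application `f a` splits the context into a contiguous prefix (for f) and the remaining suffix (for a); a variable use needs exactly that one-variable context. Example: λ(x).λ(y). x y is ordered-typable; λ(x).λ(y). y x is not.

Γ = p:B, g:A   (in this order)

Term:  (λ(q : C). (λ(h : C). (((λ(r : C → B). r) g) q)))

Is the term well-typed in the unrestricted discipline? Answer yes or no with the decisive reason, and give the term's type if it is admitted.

no — a type mismatch blocks all five
variable uses: p: 0×; g: 1×; q (λ-bound): 1×; h (λ-bound): 0×; r (λ-bound): 1×
uses in reading order: r, g, q
typing: ill-typed: argument of type A where C → B is required
all disciplines: ordered ✗ | linear ✗ | affine ✗ | relevant ✗ | unrestricted ✗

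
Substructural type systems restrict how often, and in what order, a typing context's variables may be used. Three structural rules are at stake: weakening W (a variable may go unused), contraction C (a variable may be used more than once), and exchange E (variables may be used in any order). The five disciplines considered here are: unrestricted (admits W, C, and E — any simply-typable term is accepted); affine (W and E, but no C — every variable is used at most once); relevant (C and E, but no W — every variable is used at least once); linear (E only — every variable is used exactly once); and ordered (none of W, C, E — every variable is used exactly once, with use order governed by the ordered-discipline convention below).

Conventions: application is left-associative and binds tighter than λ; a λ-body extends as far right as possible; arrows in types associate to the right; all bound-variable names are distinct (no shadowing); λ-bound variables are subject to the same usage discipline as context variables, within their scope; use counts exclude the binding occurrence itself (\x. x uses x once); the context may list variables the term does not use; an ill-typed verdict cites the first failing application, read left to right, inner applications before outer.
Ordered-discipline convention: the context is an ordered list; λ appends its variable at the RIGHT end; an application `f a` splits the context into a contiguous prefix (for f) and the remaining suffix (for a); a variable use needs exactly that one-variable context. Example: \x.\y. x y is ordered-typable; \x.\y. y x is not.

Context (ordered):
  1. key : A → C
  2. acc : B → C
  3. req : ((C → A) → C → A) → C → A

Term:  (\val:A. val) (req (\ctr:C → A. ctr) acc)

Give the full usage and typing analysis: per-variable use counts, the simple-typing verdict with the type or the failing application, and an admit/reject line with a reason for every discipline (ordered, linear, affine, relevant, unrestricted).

counts: key ×0; acc ×1; req ×1; val [bound] ×1; ctr [bound] ×1
uses in reading order: val, req, ctr, acc
typing: ill-typed: argument of type B → C where C is required
ordered ✗ (the type mismatch rejects it)
linear ✗ (not simply typable)
affine ✗ (fails simple typing)
relevant ✗ (a type mismatch blocks all five)
unrestricted ✗ (the type mismatch rejects it)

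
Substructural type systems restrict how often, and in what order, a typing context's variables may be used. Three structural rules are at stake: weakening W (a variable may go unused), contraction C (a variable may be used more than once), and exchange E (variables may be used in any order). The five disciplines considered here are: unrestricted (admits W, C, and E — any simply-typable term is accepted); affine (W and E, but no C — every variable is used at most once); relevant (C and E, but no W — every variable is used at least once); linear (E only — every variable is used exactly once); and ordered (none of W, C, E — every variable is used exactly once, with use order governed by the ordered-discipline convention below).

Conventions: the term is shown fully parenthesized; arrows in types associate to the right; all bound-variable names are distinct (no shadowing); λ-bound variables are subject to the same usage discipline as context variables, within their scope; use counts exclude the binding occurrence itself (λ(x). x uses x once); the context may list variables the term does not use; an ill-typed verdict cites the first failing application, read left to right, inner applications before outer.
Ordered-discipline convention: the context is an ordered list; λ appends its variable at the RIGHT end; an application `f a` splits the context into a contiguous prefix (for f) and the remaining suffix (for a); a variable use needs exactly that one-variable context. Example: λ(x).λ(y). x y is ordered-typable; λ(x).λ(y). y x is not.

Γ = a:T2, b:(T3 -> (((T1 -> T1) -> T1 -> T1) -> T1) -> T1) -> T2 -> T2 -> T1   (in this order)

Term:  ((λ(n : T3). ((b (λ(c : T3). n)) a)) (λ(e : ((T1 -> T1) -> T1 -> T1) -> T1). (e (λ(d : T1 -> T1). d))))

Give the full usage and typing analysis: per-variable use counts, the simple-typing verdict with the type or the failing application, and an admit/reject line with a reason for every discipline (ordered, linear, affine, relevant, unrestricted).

counts: a: 1×; b: 1×; n (λ-bound): 1×; c (λ-bound): 0×; e (λ-bound): 1×; d (λ-bound): 1×
left-to-right use order: b, n, a, e, d
typing: ill-typed: an argument T3 -> T3 mismatches the expected T3 -> (((T1 -> T1) -> T1 -> T1) -> T1) -> T1
ordered ✗ (a type mismatch blocks all five)
linear ✗ (the type mismatch rejects it)
affine ✗ (not simply typable)
relevant ✗ (fails simple typing)
unrestricted ✗ (a type mismatch blocks all five)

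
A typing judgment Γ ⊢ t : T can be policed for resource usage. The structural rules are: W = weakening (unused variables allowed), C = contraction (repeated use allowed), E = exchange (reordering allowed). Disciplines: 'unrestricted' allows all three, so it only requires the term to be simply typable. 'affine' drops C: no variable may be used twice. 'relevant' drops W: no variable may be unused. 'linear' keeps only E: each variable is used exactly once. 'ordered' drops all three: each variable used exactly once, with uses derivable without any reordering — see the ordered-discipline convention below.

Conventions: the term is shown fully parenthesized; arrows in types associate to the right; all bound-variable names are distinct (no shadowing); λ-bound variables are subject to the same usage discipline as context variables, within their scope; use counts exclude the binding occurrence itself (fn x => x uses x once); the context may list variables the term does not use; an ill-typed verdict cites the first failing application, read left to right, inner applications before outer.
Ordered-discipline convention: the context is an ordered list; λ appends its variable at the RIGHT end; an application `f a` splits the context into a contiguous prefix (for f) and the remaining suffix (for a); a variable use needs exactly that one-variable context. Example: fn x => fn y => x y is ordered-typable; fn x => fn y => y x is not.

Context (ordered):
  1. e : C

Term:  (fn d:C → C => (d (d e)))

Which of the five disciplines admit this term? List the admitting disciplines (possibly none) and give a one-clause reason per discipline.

admitted in: relevant, unrestricted
use counts: e: 1×; d (bound): 2×
use order (left to right): d, d, e
typing: well-typed — term : (C → C) → C
ordered ✗ (d ×2 used more than once (contraction))
linear ✗ (d ×2 used more than once (contraction))
affine ✗ (d ×2 used more than once (contraction))
relevant ✓ (none of e, d goes unused)
unrestricted ✓ (typability at (C → C) → C is all that's needed)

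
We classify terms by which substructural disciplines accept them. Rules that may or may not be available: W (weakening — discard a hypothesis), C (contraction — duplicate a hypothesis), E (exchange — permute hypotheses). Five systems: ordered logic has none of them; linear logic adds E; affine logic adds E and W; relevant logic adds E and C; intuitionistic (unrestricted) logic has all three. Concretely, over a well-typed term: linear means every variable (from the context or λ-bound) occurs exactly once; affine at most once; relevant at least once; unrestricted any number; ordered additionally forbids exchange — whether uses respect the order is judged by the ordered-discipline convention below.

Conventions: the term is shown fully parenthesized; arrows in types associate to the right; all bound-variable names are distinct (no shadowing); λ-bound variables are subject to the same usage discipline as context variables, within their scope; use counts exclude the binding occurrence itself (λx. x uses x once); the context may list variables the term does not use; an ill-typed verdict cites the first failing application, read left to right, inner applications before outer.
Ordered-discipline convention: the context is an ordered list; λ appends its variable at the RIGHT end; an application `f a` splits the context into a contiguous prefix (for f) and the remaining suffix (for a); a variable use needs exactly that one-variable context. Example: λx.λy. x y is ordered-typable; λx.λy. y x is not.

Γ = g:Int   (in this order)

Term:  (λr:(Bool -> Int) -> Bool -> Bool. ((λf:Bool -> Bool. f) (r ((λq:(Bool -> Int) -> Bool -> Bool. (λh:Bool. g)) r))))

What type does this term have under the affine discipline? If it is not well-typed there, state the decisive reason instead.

not well-typed under affine — r ×2 used more than once (contraction)
usage: g: 1×, r (bound): 2×, f (bound): 1×, q (bound): 0×, h (bound): 0×
left-to-right use order: f, r, g, r
typing: the term checks, with type ((Bool -> Int) -> Bool -> Bool) -> Bool -> Bool
across the five disciplines: ordered ✗, linear ✗, affine ✗, relevant ✗, unrestricted ✓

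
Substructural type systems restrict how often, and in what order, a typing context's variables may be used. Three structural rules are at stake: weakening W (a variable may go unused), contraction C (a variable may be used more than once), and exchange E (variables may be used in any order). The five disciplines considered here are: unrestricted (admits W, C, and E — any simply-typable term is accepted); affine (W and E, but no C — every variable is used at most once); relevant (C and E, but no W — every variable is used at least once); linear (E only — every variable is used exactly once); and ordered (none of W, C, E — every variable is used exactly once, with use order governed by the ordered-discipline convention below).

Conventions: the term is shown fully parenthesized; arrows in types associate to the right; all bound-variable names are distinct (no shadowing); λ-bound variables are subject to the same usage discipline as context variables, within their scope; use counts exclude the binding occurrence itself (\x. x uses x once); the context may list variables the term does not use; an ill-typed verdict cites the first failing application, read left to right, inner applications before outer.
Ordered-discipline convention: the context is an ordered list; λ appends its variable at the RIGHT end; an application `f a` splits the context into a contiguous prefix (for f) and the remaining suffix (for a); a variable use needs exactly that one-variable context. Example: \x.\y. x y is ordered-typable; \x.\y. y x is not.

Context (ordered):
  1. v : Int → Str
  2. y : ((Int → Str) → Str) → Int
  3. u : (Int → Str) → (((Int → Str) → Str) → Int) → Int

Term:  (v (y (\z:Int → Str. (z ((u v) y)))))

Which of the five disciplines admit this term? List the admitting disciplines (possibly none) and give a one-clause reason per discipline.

admitting disciplines: relevant, unrestricted
variable uses: v=2, y=2, u=1, z (bound)=1
uses in reading order: v, y, z, u, v, y
typing: the term checks, with type Str
ordered: ✗, uses contraction: v ×2, y ×2
linear: ✗, uses contraction: v ×2, y ×2
affine: ✗, uses contraction: v ×2, y ×2
relevant: ✓, v, y, u, z: all used, weakening unneeded
unrestricted: ✓, well-typed at Str; no restrictions here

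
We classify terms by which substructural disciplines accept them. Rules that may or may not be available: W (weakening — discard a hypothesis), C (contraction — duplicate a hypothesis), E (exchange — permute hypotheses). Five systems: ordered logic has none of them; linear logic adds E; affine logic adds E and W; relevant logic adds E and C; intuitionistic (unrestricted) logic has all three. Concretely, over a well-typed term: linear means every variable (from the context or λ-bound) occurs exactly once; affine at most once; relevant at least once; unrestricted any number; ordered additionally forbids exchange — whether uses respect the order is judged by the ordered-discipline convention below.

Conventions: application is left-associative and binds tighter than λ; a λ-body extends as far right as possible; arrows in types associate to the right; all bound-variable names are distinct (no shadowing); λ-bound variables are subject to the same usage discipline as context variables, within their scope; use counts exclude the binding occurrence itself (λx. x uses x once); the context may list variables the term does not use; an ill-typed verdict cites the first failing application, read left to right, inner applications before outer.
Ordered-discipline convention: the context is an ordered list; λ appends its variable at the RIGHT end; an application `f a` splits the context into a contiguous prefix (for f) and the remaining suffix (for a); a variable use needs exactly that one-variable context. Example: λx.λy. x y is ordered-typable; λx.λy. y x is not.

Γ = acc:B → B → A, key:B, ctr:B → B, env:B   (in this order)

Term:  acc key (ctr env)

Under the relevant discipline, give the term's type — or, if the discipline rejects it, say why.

term : A
counts: acc: 1, key: 1, ctr: 1, env: 1
left-to-right use order: acc, key, ctr, env
typing: well-typed — term : A
all disciplines: ordered ✓; linear ✓; affine ✓; relevant ✓; unrestricted ✓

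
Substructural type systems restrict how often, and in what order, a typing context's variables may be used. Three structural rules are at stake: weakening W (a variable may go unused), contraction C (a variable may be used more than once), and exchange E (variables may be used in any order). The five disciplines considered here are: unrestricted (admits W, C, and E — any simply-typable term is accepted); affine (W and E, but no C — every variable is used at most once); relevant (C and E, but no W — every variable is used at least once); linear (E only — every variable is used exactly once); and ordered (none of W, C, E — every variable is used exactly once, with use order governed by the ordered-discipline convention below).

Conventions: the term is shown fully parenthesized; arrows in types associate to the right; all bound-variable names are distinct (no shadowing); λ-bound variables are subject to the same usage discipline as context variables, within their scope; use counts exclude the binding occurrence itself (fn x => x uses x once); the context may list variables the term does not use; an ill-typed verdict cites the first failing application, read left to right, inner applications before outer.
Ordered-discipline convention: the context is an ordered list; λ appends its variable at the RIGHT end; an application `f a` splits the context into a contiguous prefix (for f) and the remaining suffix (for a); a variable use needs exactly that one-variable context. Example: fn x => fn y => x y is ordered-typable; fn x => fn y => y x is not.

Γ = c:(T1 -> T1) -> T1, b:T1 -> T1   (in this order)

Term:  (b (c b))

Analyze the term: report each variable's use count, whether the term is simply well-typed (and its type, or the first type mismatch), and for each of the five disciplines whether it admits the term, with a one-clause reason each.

use counts: c=1, b=2
left-to-right use order: b, c, b
typing: well-typed at T1
ordered: ✗, b ×2 used more than once (contraction)
linear: ✗, b ×2 used more than once (contraction)
affine: ✗, b ×2 used more than once (contraction)
relevant: ✓, c, b: all used, weakening unneeded
unrestricted: ✓, typability at T1 is all that's needed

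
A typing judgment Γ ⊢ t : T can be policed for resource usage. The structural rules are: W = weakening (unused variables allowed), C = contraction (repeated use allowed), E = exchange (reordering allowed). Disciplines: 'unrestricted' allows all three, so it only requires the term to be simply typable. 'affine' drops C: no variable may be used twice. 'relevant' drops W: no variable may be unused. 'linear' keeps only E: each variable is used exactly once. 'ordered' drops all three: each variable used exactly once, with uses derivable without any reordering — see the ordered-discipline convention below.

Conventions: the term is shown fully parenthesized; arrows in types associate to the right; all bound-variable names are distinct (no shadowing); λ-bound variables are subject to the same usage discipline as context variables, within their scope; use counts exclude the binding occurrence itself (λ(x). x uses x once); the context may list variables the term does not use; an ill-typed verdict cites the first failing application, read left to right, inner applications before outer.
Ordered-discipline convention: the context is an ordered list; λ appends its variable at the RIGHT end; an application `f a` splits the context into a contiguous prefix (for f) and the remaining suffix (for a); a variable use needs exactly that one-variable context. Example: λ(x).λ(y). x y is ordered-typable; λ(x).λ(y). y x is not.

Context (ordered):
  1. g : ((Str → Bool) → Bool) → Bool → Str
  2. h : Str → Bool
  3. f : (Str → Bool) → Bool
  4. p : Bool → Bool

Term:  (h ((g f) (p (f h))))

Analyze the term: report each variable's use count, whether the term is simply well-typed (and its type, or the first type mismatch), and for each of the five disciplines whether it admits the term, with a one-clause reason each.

use counts: g ×1, h ×2, f ×2, p ×1
uses in reading order: h, g, f, p, f, h
typing: well-typed at Bool
ordered: ✗, needs contraction — h ×2, f ×2
linear: ✗, needs contraction — h ×2, f ×2
affine: ✗, needs contraction — h ×2, f ×2
relevant: ✓, at least one use each (g, h, f, p)
unrestricted: ✓, simply typable at Bool; W, C, E all held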